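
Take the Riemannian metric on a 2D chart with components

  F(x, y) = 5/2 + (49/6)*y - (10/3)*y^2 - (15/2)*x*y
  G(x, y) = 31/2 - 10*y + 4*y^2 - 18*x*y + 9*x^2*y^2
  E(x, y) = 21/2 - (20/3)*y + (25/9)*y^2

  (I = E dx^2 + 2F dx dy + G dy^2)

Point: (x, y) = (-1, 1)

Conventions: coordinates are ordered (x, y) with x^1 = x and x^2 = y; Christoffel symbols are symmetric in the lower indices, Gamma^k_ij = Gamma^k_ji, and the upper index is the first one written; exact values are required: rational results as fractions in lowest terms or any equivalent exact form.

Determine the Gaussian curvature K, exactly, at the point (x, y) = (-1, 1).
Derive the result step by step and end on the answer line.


E = 119/18, F = 89/6, G = 73/2, EG - F^2 = 383/18 at the point
E_x = 0, E_y = -10/9, F_x = -15/2, F_y = 9, G_x = -36, G_y = 34
E_yy = 50/9, F_xy = -15/2, G_xx = 18
Brioschi: K = (det M1 - det M2) / (EG - F^2)^2 with the standard first/second-derivative matrices M1, M2.
M1 = [[-E_yy/2 + F_xy - G_xx/2, E_x/2, F_x - E_y/2], [F_y - G_x/2, E, F], [G_y/2, F, G]] = [[-347/18, 0, -125/18], [27, 119/18, 89/6], [17, 89/6, 73/2]]; det M1 = -781151/324
M2 = [[0, E_y/2, G_x/2], [E_y/2, E, F], [G_x/2, F, G]] = [[0, -5/9, -18], [-5/9, 119/18, 89/6], [-18, 89/6, 73/2]]; det M2 = -300769/162
det M1 - det M2 = -19957/36; K = -19957/36 / (383/18)^2 = -179613/146689

Answer: K = -179613/146689


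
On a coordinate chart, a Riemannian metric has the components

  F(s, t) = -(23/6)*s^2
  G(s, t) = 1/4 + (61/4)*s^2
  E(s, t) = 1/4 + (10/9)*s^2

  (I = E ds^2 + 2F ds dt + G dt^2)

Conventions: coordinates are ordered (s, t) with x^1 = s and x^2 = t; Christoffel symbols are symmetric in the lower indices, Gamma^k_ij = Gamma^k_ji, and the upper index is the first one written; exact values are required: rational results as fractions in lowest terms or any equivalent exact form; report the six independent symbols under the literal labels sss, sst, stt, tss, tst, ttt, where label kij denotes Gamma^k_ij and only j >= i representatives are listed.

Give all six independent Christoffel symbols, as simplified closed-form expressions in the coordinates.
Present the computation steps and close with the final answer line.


E = 1/4 + (10/9)*s^2; F = -(23/6)*s^2; G = 1/4 + (61/4)*s^2
Gamma^k_ij = (1/2) g^{kl} (d_i g_jl + d_j g_il - d_l g_ij), with g^inv = (1/(EG-F^2)) [[G, -F], [-F, E]]
first partials: E_s = (20/9)*s, E_t = 0, F_s = -(23/3)*s, F_t = 0, G_s = (61/2)*s, G_t = 0
D = EG - F^2 = 1/16 + (589/144)*s^2 + (9/4)*s^4
expanded: Gamma^s_ss = (G E_s - 2F F_s + F E_t)/(2D), Gamma^s_st = (G E_t - F G_s)/(2D), Gamma^s_tt = (2G F_t - G G_s - F G_t)/(2D), Gamma^t_ss = (2E F_s - E E_t - F E_s)/(2D), Gamma^t_st = (E G_s - F E_t)/(2D), Gamma^t_tt = (E G_t - 2F F_t + F G_s)/(2D); substitute and cancel common factors

Answer: Gamma_sss = (-1792*s^3 + 40*s)/(324*s^4 + 589*s^2 + 9), Gamma_sst = 8418*s^3/(324*s^4 + 589*s^2 + 9), Gamma_stt = (-33489*s^3 - 549*s)/(324*s^4 + 589*s^2 + 9), Gamma_tss = (-1840*s^3 - 828*s)/(972*s^4 + 1767*s^2 + 27), Gamma_tst = (2440*s^3 + 549*s)/(324*s^4 + 589*s^2 + 9), Gamma_ttt = -8418*s^3/(324*s^4 + 589*s^2 + 9)


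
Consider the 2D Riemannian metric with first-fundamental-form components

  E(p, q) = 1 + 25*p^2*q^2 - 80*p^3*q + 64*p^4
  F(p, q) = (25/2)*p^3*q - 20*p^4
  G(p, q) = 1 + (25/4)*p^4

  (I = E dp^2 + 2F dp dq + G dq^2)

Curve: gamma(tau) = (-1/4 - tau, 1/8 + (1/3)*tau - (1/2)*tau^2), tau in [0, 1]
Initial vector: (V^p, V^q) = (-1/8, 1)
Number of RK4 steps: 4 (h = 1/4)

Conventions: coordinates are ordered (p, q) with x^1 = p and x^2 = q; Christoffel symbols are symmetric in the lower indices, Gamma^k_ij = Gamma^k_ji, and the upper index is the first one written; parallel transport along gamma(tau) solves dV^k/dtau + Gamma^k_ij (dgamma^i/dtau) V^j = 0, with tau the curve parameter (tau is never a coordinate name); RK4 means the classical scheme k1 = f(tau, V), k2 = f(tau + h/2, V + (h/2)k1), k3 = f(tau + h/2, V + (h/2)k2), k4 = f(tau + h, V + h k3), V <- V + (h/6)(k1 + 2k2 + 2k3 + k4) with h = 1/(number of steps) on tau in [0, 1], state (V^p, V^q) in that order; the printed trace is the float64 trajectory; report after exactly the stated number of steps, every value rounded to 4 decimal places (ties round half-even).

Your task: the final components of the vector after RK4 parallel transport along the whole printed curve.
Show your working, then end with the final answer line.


gamma'(tau) = (-1, 1/3 - tau); f(tau, V)^k = -Gamma^k_ij(gamma(tau)) gamma'^i(tau) V^j; h = 1/4; intermediate values shown to 6 dp
curve data and Christoffel symbols at the stage parameters:
  tau = 0.000000: gamma = (-0.250000, 0.125000), gamma' = (-1.000000, 0.333333); Gamma_ppp = -2.085906, Gamma_ppq = 0.563758, Gamma_pqq = 0.000000, Gamma_qpp = 0.496644, Gamma_qpq = -0.134228, Gamma_qqq = 0.000000
  tau = 0.125000: gamma = (-0.375000, 0.158854), gamma' = (-1.000000, 0.208333); Gamma_ppp = -3.070814, Gamma_ppq = 0.847446, Gamma_pqq = 0.000000, Gamma_qpp = 0.758746, Gamma_qpq = -0.209390, Gamma_qqq = 0.000000
  tau = 0.250000: gamma = (-0.500000, 0.177083), gamma' = (-1.000000, 0.083333); Gamma_ppp = -2.950001, Gamma_ppq = 0.830012, Gamma_pqq = 0.000000, Gamma_qpp = 0.754798, Gamma_qpq = -0.212370, Gamma_qqq = 0.000000
  tau = 0.375000: gamma = (-0.625000, 0.179688), gamma' = (-1.000000, -0.041667); Gamma_ppp = -2.584728, Gamma_ppq = 0.741141, Gamma_pqq = 0.000000, Gamma_qpp = 0.684696, Gamma_qpq = -0.196329, Gamma_qqq = 0.000000
  tau = 0.500000: gamma = (-0.750000, 0.166667), gamma' = (-1.000000, -0.166667); Gamma_ppp = -2.249101, Gamma_ppq = 0.657205, Gamma_pqq = 0.000000, Gamma_qpp = 0.617131, Gamma_qpq = -0.180331, Gamma_qqq = 0.000000
  tau = 0.625000: gamma = (-0.875000, 0.138021), gamma' = (-1.000000, -0.291667); Gamma_ppp = -1.979286, Gamma_ppq = 0.589470, Gamma_pqq = 0.000000, Gamma_qpp = 0.563021, Gamma_qpq = -0.167679, Gamma_qqq = 0.000000
  tau = 0.750000: gamma = (-1.000000, 0.093750), gamma' = (-1.000000, -0.416667); Gamma_ppp = -1.766116, Gamma_ppq = 0.536202, Gamma_pqq = 0.000000, Gamma_qpp = 0.521363, Gamma_qpq = -0.158289, Gamma_qqq = 0.000000
  tau = 0.875000: gamma = (-1.125000, 0.033854), gamma' = (-1.000000, -0.541667); Gamma_ppp = -1.596192, Gamma_ppq = 0.494163, Gamma_pqq = 0.000000, Gamma_qpp = 0.489602, Gamma_qpq = -0.151575, Gamma_qqq = 0.000000
  tau = 1.000000: gamma = (-1.250000, -0.041667), gamma' = (-1.000000, -0.666667); Gamma_ppp = -1.458706, Gamma_ppq = 0.460644, Gamma_pqq = 0.000000, Gamma_qpp = 0.465544, Gamma_qpq = -0.147014, Gamma_qqq = 0.000000
step 0: V^p = -0.1250, V^q = 1.0000
step 1: k1 = (0.847987, -0.201902), k2 = (0.887764, -0.219351), k3 = (0.869769, -0.214905), k4 = (0.506320, -0.129549); V <- V + (h/6)(k1 + 2k2 + 2k3 + k4): V^p = 0.0779, V^q = 0.9500
step 2: k1 = (0.553348, -0.141582), k2 = (0.315402, -0.083550), k3 = (0.396738, -0.105096), k4 = (0.228214, -0.062620); V <- V + (h/6)(k1 + 2k2 + 2k3 + k4): V^p = 0.1698, V^q = 0.9258
step 3: k1 = (0.245123, -0.067259), k2 = (0.178491, -0.050773), k3 = (0.194759, -0.055400), k4 = (0.151910, -0.044844); V <- V + (h/6)(k1 + 2k2 + 2k3 + k4): V^p = 0.2174, V^q = 0.9123
step 4: k1 = (0.153696, -0.045372), k2 = (0.133592, -0.040977), k3 = (0.137202, -0.042084), k4 = (0.125462, -0.040041); V <- V + (h/6)(k1 + 2k2 + 2k3 + k4): V^p = 0.2516, V^q = 0.9018

Answer: V^p = 0.2516, V^q = 0.9018


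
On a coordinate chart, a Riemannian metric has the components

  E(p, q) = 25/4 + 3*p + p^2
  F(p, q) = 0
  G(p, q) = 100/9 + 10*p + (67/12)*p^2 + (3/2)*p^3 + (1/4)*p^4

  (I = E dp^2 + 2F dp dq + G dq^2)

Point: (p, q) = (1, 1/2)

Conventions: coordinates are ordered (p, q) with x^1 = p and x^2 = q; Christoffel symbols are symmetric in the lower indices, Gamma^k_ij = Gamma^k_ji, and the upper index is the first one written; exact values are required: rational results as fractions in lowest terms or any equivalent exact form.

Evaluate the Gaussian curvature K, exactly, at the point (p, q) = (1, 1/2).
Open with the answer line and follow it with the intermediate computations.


Answer: K = -12/1681

E = 41/4, F = 0, G = 256/9, EG - F^2 = 2624/9 at the point
E_p = 5, E_q = 0, F_p = 0, F_q = 0, G_p = 80/3, G_q = 0
E_qq = 0, F_pq = 0, G_pp = 139/6
By Brioschi, K is (det M1 - det M2) divided by (EG - F^2) squared.
M1 = [[-E_qq/2 + F_pq - G_pp/2, E_p/2, F_p - E_q/2], [F_q - G_p/2, E, F], [G_q/2, F, G]] = [[-139/12, 5/2, 0], [-40/3, 41/4, 0], [0, 0, 256/9]]; det M1 = -65584/27
M2 = [[0, E_q/2, G_p/2], [E_q/2, E, F], [G_p/2, F, G]] = [[0, 0, 40/3], [0, 41/4, 0], [40/3, 0, 256/9]]; det M2 = -16400/9
det M1 - det M2 = -16384/27; K = -16384/27 / (2624/9)^2 = -12/1681


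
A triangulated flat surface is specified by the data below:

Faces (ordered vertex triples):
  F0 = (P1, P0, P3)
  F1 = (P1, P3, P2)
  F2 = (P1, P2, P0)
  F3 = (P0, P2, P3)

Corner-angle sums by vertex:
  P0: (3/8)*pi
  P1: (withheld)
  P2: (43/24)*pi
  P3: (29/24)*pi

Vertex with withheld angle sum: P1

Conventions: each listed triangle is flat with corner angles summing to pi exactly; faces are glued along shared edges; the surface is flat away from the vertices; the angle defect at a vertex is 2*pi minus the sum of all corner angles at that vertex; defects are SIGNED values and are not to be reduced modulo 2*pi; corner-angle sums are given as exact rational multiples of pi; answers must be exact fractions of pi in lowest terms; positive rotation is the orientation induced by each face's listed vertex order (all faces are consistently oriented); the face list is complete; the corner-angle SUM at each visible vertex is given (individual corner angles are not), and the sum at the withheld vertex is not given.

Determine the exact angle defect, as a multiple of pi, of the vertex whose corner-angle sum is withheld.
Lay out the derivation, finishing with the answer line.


V = 4, E = 6, F = 4; chi = V - E + F = 2
Gauss-Bonnet: total defect = 2*pi*chi = 4*pi; visible defects sum to (21/8)*pi

Answer: defect(P1) = (11/8)*pi


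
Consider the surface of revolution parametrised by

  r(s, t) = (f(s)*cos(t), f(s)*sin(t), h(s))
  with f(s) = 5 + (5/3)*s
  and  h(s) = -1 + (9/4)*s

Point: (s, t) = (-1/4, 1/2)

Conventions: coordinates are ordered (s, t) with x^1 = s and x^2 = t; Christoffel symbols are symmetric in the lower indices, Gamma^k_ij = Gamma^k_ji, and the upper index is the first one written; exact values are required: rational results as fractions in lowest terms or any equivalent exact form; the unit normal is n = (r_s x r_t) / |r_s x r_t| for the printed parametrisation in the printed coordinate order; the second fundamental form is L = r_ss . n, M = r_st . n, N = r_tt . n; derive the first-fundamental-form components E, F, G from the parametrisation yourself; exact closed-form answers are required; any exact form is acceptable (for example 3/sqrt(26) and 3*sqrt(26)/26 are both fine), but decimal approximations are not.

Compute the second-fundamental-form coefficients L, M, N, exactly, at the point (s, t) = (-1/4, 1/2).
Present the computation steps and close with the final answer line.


f = 55/12, f' = 5/3, f'' = 0, h' = 9/4, h'' = 0
E = 1129/144, F = 0, G = 3025/144; answer radicand W^2 = 1129/144
unnormalised second-form numerators: l = 0, m = 0, n = 165/16; L = l/sqrt(1129/144), and similarly M = m/sqrt(W^2), N = n/sqrt(W^2)

Answer: L = 0, M = 0, N = 495*sqrt(1129)/4516


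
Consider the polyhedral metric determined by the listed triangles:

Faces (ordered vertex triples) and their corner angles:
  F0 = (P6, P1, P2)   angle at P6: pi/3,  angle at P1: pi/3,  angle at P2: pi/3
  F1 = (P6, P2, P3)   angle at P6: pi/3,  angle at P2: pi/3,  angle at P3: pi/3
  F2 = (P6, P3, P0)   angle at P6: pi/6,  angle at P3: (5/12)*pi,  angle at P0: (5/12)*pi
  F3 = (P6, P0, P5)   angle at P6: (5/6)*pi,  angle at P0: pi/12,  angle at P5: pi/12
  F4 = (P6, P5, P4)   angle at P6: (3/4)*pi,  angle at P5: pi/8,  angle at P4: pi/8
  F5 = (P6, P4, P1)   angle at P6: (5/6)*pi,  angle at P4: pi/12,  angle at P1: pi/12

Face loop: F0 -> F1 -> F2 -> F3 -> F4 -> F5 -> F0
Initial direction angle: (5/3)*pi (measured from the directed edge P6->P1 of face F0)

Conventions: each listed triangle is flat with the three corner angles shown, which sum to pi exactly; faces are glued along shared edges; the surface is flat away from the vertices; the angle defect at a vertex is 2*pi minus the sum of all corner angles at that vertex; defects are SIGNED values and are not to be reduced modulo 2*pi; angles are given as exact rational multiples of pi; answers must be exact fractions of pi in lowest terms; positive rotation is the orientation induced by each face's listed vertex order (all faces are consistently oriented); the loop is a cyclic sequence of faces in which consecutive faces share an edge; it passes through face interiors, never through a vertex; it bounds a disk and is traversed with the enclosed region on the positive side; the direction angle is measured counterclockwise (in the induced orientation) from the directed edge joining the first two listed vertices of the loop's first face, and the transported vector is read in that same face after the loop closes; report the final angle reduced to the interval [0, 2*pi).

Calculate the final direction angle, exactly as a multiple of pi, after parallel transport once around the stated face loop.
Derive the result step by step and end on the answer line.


enclosed vertex P6: corner angles sum to (13/4)*pi, defect = 2*pi - (13/4)*pi = (-5/4)*pi
summing the enclosed defects onto the initial angle, mod 2*pi in the induced orientation:
final angle = (5/3)*pi - (5/4)*pi = (5/12)*pi (mod 2*pi)

Answer: final direction angle = (5/12)*pi


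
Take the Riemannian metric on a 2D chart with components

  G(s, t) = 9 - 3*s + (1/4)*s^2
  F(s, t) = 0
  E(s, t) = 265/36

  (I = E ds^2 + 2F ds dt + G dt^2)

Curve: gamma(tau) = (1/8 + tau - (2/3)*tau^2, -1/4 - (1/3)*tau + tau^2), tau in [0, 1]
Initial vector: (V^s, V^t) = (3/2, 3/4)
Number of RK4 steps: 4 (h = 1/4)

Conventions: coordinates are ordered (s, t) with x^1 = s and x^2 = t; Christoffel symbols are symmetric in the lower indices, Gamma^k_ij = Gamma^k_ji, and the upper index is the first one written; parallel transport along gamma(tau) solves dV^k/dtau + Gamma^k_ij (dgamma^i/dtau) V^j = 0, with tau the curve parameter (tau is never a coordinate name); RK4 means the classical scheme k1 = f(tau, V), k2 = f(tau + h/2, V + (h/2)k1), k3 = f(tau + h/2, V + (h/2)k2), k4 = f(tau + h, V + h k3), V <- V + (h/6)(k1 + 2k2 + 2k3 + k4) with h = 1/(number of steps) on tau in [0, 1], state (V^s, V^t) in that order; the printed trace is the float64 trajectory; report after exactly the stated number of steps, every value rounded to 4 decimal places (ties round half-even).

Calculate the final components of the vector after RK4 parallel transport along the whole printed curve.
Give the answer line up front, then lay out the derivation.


Answer: V^s = 1.3892, V^t = 0.9691

gamma'(tau) = (1 - (4/3)*tau, -1/3 + 2*tau); f(tau, V)^k = -Gamma^k_ij(gamma(tau)) gamma'^i(tau) V^j; h = 1/4; intermediate values shown to 6 dp
curve data and Christoffel symbols at the stage parameters:
  tau = 0.000000: gamma = (0.125000, -0.250000), gamma' = (1.000000, -0.333333); Gamma_sss = 0.000000, Gamma_sst = 0.000000, Gamma_stt = 0.199528, Gamma_tss = 0.000000, Gamma_tst = -0.170213, Gamma_ttt = 0.000000
  tau = 0.125000: gamma = (0.239583, -0.276042), gamma' = (0.833333, -0.083333); Gamma_sss = 0.000000, Gamma_sst = 0.000000, Gamma_stt = 0.195637, Gamma_tss = 0.000000, Gamma_tst = -0.173599, Gamma_ttt = 0.000000
  tau = 0.250000: gamma = (0.333333, -0.270833), gamma' = (0.666667, 0.166667); Gamma_sss = 0.000000, Gamma_sst = 0.000000, Gamma_stt = 0.192453, Gamma_tss = 0.000000, Gamma_tst = -0.176471, Gamma_ttt = 0.000000
  tau = 0.375000: gamma = (0.406250, -0.234375), gamma' = (0.500000, 0.416667); Gamma_sss = 0.000000, Gamma_sst = 0.000000, Gamma_stt = 0.189976, Gamma_tss = 0.000000, Gamma_tst = -0.178771, Gamma_ttt = 0.000000
  tau = 0.500000: gamma = (0.458333, -0.166667), gamma' = (0.333333, 0.666667); Gamma_sss = 0.000000, Gamma_sst = 0.000000, Gamma_stt = 0.188208, Gamma_tss = 0.000000, Gamma_tst = -0.180451, Gamma_ttt = 0.000000
  tau = 0.625000: gamma = (0.489583, -0.067708), gamma' = (0.166667, 0.916667); Gamma_sss = 0.000000, Gamma_sst = 0.000000, Gamma_stt = 0.187146, Gamma_tss = 0.000000, Gamma_tst = -0.181474, Gamma_ttt = 0.000000
  tau = 0.750000: gamma = (0.500000, 0.062500), gamma' = (0.000000, 1.166667); Gamma_sss = 0.000000, Gamma_sst = 0.000000, Gamma_stt = 0.186792, Gamma_tss = 0.000000, Gamma_tst = -0.181818, Gamma_ttt = 0.000000
  tau = 0.875000: gamma = (0.489583, 0.223958), gamma' = (-0.166667, 1.416667); Gamma_sss = 0.000000, Gamma_sst = 0.000000, Gamma_stt = 0.187146, Gamma_tss = 0.000000, Gamma_tst = -0.181474, Gamma_ttt = 0.000000
  tau = 1.000000: gamma = (0.458333, 0.416667), gamma' = (-0.333333, 1.666667); Gamma_sss = 0.000000, Gamma_sst = 0.000000, Gamma_stt = 0.188208, Gamma_tss = 0.000000, Gamma_tst = -0.180451, Gamma_ttt = 0.000000
step 0: V^s = 1.5000, V^t = 0.7500
step 1: k1 = (0.049882, 0.042553), k2 = (0.012314, 0.087479), k3 = (0.012406, 0.088359), k4 = (-0.024765, 0.135043); V <- V + (h/6)(k1 + 2k2 + 2k3 + k4): V^s = 1.5031, V^t = 0.7721
step 2: k1 = (-0.024764, 0.135039), k2 = (-0.062449, 0.182252), k3 = (-0.062917, 0.182428), k4 = (-0.102593, 0.228115); V <- V + (h/6)(k1 + 2k2 + 2k3 + k4): V^s = 1.4874, V^t = 0.8176
step 3: k1 = (-0.102582, 0.228107), k2 = (-0.145147, 0.270881), k3 = (-0.146064, 0.270158), k4 = (-0.192888, 0.307753); V <- V + (h/6)(k1 + 2k2 + 2k3 + k4): V^s = 1.4508, V^t = 0.8850
step 4: k1 = (-0.192861, 0.307740), k2 = (-0.244830, 0.338849), k3 = (-0.245861, 0.337062), k4 = (-0.304035, 0.359536); V <- V + (h/6)(k1 + 2k2 + 2k3 + k4): V^s = 1.3892, V^t = 0.9691


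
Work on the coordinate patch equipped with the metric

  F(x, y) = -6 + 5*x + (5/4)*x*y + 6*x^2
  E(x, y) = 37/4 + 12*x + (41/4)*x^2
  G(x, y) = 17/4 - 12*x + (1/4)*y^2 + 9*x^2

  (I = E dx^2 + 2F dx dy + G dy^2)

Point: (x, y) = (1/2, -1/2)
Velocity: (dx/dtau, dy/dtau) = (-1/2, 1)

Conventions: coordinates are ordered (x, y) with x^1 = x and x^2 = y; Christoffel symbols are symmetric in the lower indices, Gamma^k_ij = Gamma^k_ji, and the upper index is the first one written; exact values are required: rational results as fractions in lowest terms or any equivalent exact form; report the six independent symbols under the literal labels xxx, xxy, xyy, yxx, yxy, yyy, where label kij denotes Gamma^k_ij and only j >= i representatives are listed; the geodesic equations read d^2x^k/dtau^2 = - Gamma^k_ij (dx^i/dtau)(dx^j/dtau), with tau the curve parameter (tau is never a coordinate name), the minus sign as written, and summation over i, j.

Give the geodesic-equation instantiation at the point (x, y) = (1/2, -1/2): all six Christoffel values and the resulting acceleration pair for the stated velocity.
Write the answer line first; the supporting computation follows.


Answer: Gamma_xxx = 1936/299, Gamma_xxy = -222/299, Gamma_xyy = 58/299, Gamma_yxx = 13474/299, Gamma_yxy = -1710/299, Gamma_yyy = 172/299; accelerations (d^2x/dtau^2, d^2y/dtau^2) = (-764/299, -10501/598)

E = 285/16, F = -37/16, G = 9/16 at the point
E_x = 89/4, E_y = 0, F_x = 83/8, F_y = 5/8, G_x = -3, G_y = -1/4
EG - F^2 = 299/64;  g^inv = (64/299) * [[9/16, 37/16], [37/16, 285/16]]
first-kind symbols [ij,l] = (1/2)(d_i g_jl + d_j g_il - d_l g_ij): [xx,x] = E_x/2 = 89/8, [xx,y] = F_x - E_y/2 = 83/8, [xy,x] = E_y/2 = 0, [xy,y] = G_x/2 = -3/2, [yy,x] = F_y - G_x/2 = 17/8, [yy,y] = G_y/2 = -1/8
Gamma^x_ij = (G*[ij,x] - F*[ij,y])/(EG - F^2), Gamma^y_ij = (E*[ij,y] - F*[ij,x])/(EG - F^2)
Gamma_xxx = 1936/299, Gamma_xxy = -222/299, Gamma_xyy = 58/299, Gamma_yxx = 13474/299, Gamma_yxy = -1710/299, Gamma_yyy = 172/299
d^2x/dtau^2 = -(Gamma_xxx*(-1/2)^2 + 2*Gamma_xxy*(-1/2)*(1) + Gamma_xyy*(1)^2) = -764/299
d^2y/dtau^2 = -(Gamma_yxx*(-1/2)^2 + 2*Gamma_yxy*(-1/2)*(1) + Gamma_yyy*(1)^2) = -10501/598


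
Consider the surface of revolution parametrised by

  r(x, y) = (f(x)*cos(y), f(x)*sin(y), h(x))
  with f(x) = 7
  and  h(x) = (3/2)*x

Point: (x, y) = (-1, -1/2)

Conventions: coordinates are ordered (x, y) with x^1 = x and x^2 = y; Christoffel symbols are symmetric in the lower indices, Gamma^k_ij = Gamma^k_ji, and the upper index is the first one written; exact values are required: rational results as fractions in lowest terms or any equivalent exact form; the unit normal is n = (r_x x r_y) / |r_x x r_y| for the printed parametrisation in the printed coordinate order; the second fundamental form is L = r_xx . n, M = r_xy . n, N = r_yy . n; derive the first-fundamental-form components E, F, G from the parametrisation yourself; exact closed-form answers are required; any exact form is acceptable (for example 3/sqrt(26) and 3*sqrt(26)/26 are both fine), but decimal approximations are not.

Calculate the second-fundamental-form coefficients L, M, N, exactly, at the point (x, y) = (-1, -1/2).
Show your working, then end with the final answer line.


f = 7, f' = 0, f'' = 0, h' = 3/2, h'' = 0
E = 9/4, F = 0, G = 49; answer radicand W^2 = 9/4
unnormalised second-form numerators: l = 0, m = 0, n = 21/2; L = l/sqrt(9/4), and similarly M = m/sqrt(W^2), N = n/sqrt(W^2)

Answer: L = 0, M = 0, N = 7


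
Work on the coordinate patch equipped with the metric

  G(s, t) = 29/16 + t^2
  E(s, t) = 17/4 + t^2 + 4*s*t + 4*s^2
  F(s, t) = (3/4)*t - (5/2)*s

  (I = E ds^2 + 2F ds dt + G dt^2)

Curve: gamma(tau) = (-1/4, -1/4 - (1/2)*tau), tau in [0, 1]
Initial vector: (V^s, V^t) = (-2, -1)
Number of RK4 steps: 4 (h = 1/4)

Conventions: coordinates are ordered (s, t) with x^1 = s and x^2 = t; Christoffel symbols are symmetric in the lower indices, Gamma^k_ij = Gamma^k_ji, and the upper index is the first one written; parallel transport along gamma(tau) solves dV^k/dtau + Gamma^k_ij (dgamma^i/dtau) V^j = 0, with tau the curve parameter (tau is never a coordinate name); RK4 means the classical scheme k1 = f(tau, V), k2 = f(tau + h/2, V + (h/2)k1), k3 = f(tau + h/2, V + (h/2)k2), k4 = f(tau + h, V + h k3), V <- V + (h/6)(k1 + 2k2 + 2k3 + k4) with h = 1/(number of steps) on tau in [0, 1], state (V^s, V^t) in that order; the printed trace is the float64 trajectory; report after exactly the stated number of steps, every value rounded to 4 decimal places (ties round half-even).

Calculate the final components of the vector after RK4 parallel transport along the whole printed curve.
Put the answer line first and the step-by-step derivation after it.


Answer: V^s = -1.8889, V^t = -0.9002

gamma'(tau) = (0, -1/2); f(tau, V)^k = -Gamma^k_ij(gamma(tau)) gamma'^i(tau) V^j; h = 1/4; intermediate values shown to 6 dp
curve data and Christoffel symbols at the stage parameters:
  tau = 0.000000: gamma = (-0.250000, -0.250000), gamma' = (0.000000, -0.500000); Gamma_sss = -0.231756, Gamma_sst = -0.159222, Gamma_stt = 0.171605, Gamma_tss = -0.879257, Gamma_tst = 0.037152, Gamma_ttt = -0.173375
  tau = 0.125000: gamma = (-0.250000, -0.312500), gamma' = (0.000000, -0.500000); Gamma_sss = -0.264976, Gamma_sst = -0.168210, Gamma_stt = 0.168501, Gamma_tss = -0.829248, Gamma_tst = 0.034399, Gamma_ttt = -0.198057
  tau = 0.250000: gamma = (-0.250000, -0.375000), gamma' = (0.000000, -0.500000); Gamma_sss = -0.295452, Gamma_sst = -0.176585, Gamma_stt = 0.164678, Gamma_tss = -0.780001, Gamma_tst = 0.031079, Gamma_ttt = -0.220983
  tau = 0.375000: gamma = (-0.250000, -0.437500), gamma' = (0.000000, -0.500000); Gamma_sss = -0.323214, Gamma_sst = -0.184369, Gamma_stt = 0.160241, Gamma_tss = -0.731844, Gamma_tst = 0.027314, Gamma_ttt = -0.242063
  tau = 0.500000: gamma = (-0.250000, -0.500000), gamma' = (0.000000, -0.500000); Gamma_sss = -0.348331, Gamma_sst = -0.191582, Gamma_stt = 0.155298, Gamma_tss = -0.685051, Gamma_tst = 0.023222, Gamma_ttt = -0.261248
  tau = 0.625000: gamma = (-0.250000, -0.562500), gamma' = (0.000000, -0.500000); Gamma_sss = -0.370899, Gamma_sst = -0.198245, Gamma_stt = 0.149952, Gamma_tss = -0.639841, Gamma_tst = 0.018915, Gamma_ttt = -0.278527
  tau = 0.750000: gamma = (-0.250000, -0.625000), gamma' = (0.000000, -0.500000); Gamma_sss = -0.391037, Gamma_sst = -0.204377, Gamma_stt = 0.144304, Gamma_tss = -0.596380, Gamma_tst = 0.014495, Gamma_ttt = -0.293922
  tau = 0.875000: gamma = (-0.250000, -0.687500), gamma' = (0.000000, -0.500000); Gamma_sss = -0.408879, Gamma_sst = -0.209994, Gamma_stt = 0.138447, Gamma_tss = -0.554789, Gamma_tst = 0.010051, Gamma_ttt = -0.307481
  tau = 1.000000: gamma = (-0.250000, -0.750000), gamma' = (0.000000, -0.500000); Gamma_sss = -0.424568, Gamma_sst = -0.215115, Gamma_stt = 0.132465, Gamma_tss = -0.515143, Gamma_tst = 0.005661, Gamma_ttt = -0.319275
step 0: V^s = -2.0000, V^t = -1.0000
step 1: k1 = (0.073419, 0.049536), k2 = (0.083709, 0.064175), k3 = (0.083755, 0.064016), k4 = (0.093715, 0.077970); V <- V + (h/6)(k1 + 2k2 + 2k3 + k4): V^s = -1.9791, V^t = -0.9840
step 2: k1 = (0.093716, 0.077970), k2 = (0.103302, 0.091048), k3 = (0.103322, 0.090866), k4 = (0.112461, 0.102888); V <- V + (h/6)(k1 + 2k2 + 2k3 + k4): V^s = -1.9533, V^t = -0.9613
step 3: k1 = (0.112461, 0.102891), k2 = (0.121109, 0.113744), k3 = (0.121104, 0.113565), k4 = (0.129196, 0.123166); V <- V + (h/6)(k1 + 2k2 + 2k3 + k4): V^s = -1.9230, V^t = -0.9329
step 4: k1 = (0.129196, 0.123170), k2 = (0.136699, 0.131482), k3 = (0.136673, 0.131327), k4 = (0.143543, 0.138346); V <- V + (h/6)(k1 + 2k2 + 2k3 + k4): V^s = -1.8889, V^t = -0.9002


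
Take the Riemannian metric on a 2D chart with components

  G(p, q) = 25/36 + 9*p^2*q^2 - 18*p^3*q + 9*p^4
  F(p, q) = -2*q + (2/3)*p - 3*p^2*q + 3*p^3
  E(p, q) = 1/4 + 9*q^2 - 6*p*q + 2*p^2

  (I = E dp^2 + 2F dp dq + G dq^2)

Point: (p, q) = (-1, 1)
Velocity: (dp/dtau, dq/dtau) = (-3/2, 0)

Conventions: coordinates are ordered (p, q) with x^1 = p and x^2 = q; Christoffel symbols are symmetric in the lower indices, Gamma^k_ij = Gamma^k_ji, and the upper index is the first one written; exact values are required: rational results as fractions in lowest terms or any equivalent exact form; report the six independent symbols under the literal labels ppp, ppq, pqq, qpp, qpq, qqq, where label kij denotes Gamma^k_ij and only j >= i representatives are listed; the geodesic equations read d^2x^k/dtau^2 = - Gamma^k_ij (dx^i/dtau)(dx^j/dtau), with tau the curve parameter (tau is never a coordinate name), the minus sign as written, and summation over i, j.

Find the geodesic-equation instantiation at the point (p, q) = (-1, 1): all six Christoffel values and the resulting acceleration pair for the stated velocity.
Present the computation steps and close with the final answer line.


E = 69/4, F = -26/3, G = 1321/36 at the point
E_p = -10, E_q = 24, F_p = 47/3, F_q = -5, G_p = -108, G_q = 36
EG - F^2 = 80333/144;  g^inv = (144/80333) * [[1321/36, 26/3], [26/3, 69/4]]
first-kind symbols [ij,l] = (1/2)(d_i g_jl + d_j g_il - d_l g_ij): [pp,p] = E_p/2 = -5, [pp,q] = F_p - E_q/2 = 11/3, [pq,p] = E_q/2 = 12, [pq,q] = G_p/2 = -54, [qq,p] = F_q - G_p/2 = 49, [qq,q] = G_q/2 = 18
Gamma^p_ij = (G*[ij,p] - F*[ij,q])/(EG - F^2), Gamma^q_ij = (E*[ij,q] - F*[ij,p])/(EG - F^2)
Gamma_ppp = -21844/80333, Gamma_ppq = -3984/80333, Gamma_pqq = 25580/7303, Gamma_qpp = 2868/80333, Gamma_qpq = -119160/80333, Gamma_qqq = 9624/7303
d^2p/dtau^2 = -(Gamma_ppp*(-3/2)^2 + 2*Gamma_ppq*(-3/2)*(0) + Gamma_pqq*(0)^2) = 49149/80333
d^2q/dtau^2 = -(Gamma_qpp*(-3/2)^2 + 2*Gamma_qpq*(-3/2)*(0) + Gamma_qqq*(0)^2) = -6453/80333

Answer: Gamma_ppp = -21844/80333, Gamma_ppq = -3984/80333, Gamma_pqq = 25580/7303, Gamma_qpp = 2868/80333, Gamma_qpq = -119160/80333, Gamma_qqq = 9624/7303; accelerations (d^2p/dtau^2, d^2q/dtau^2) = (49149/80333, -6453/80333)


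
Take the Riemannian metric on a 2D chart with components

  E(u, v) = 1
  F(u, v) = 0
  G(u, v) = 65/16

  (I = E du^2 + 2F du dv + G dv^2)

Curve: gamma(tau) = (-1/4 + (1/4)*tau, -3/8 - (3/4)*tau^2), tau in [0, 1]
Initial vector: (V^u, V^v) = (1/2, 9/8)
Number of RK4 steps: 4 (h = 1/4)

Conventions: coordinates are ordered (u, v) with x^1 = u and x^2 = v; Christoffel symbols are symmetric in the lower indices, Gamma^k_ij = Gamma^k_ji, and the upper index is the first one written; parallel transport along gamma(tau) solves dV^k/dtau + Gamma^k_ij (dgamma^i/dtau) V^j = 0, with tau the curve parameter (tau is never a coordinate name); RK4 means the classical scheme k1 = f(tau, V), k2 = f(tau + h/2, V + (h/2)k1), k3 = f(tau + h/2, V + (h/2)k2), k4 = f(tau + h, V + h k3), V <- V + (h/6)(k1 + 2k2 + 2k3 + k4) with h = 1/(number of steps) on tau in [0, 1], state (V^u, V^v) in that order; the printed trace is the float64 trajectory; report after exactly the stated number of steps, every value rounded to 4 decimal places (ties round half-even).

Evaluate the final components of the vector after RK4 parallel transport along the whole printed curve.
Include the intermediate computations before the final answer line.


gamma'(tau) = (1/4, -(3/2)*tau); f(tau, V)^k = -Gamma^k_ij(gamma(tau)) gamma'^i(tau) V^j; h = 1/4; intermediate values shown to 6 dp
curve data and Christoffel symbols at the stage parameters:
  tau = 0.000000: gamma = (-0.250000, -0.375000), gamma' = (0.250000, 0.000000); Gamma_uuu = 0.000000, Gamma_uuv = 0.000000, Gamma_uvv = 0.000000, Gamma_vuu = 0.000000, Gamma_vuv = 0.000000, Gamma_vvv = 0.000000
  tau = 0.125000: gamma = (-0.218750, -0.386719), gamma' = (0.250000, -0.187500); Gamma_uuu = 0.000000, Gamma_uuv = 0.000000, Gamma_uvv = 0.000000, Gamma_vuu = 0.000000, Gamma_vuv = 0.000000, Gamma_vvv = 0.000000
  tau = 0.250000: gamma = (-0.187500, -0.421875), gamma' = (0.250000, -0.375000); Gamma_uuu = 0.000000, Gamma_uuv = 0.000000, Gamma_uvv = 0.000000, Gamma_vuu = 0.000000, Gamma_vuv = 0.000000, Gamma_vvv = 0.000000
  tau = 0.375000: gamma = (-0.156250, -0.480469), gamma' = (0.250000, -0.562500); Gamma_uuu = 0.000000, Gamma_uuv = 0.000000, Gamma_uvv = 0.000000, Gamma_vuu = 0.000000, Gamma_vuv = 0.000000, Gamma_vvv = 0.000000
  tau = 0.500000: gamma = (-0.125000, -0.562500), gamma' = (0.250000, -0.750000); Gamma_uuu = 0.000000, Gamma_uuv = 0.000000, Gamma_uvv = 0.000000, Gamma_vuu = 0.000000, Gamma_vuv = 0.000000, Gamma_vvv = 0.000000
  tau = 0.625000: gamma = (-0.093750, -0.667969), gamma' = (0.250000, -0.937500); Gamma_uuu = 0.000000, Gamma_uuv = 0.000000, Gamma_uvv = 0.000000, Gamma_vuu = 0.000000, Gamma_vuv = 0.000000, Gamma_vvv = 0.000000
  tau = 0.750000: gamma = (-0.062500, -0.796875), gamma' = (0.250000, -1.125000); Gamma_uuu = 0.000000, Gamma_uuv = 0.000000, Gamma_uvv = 0.000000, Gamma_vuu = 0.000000, Gamma_vuv = 0.000000, Gamma_vvv = 0.000000
  tau = 0.875000: gamma = (-0.031250, -0.949219), gamma' = (0.250000, -1.312500); Gamma_uuu = 0.000000, Gamma_uuv = 0.000000, Gamma_uvv = 0.000000, Gamma_vuu = 0.000000, Gamma_vuv = 0.000000, Gamma_vvv = 0.000000
  tau = 1.000000: gamma = (0.000000, -1.125000), gamma' = (0.250000, -1.500000); Gamma_uuu = 0.000000, Gamma_uuv = 0.000000, Gamma_uvv = 0.000000, Gamma_vuu = 0.000000, Gamma_vuv = 0.000000, Gamma_vvv = 0.000000
step 0: V^u = 0.5000, V^v = 1.1250
step 1: k1 = (0.000000, 0.000000), k2 = (0.000000, 0.000000), k3 = (0.000000, 0.000000), k4 = (0.000000, 0.000000); V <- V + (h/6)(k1 + 2k2 + 2k3 + k4): V^u = 0.5000, V^v = 1.1250
step 2: k1 = (0.000000, 0.000000), k2 = (0.000000, 0.000000), k3 = (0.000000, 0.000000), k4 = (0.000000, 0.000000); V <- V + (h/6)(k1 + 2k2 + 2k3 + k4): V^u = 0.5000, V^v = 1.1250
step 3: k1 = (0.000000, 0.000000), k2 = (0.000000, 0.000000), k3 = (0.000000, 0.000000), k4 = (0.000000, 0.000000); V <- V + (h/6)(k1 + 2k2 + 2k3 + k4): V^u = 0.5000, V^v = 1.1250
step 4: k1 = (0.000000, 0.000000), k2 = (0.000000, 0.000000), k3 = (0.000000, 0.000000), k4 = (0.000000, 0.000000); V <- V + (h/6)(k1 + 2k2 + 2k3 + k4): V^u = 0.5000, V^v = 1.1250

Answer: V^u = 0.5000, V^v = 1.1250


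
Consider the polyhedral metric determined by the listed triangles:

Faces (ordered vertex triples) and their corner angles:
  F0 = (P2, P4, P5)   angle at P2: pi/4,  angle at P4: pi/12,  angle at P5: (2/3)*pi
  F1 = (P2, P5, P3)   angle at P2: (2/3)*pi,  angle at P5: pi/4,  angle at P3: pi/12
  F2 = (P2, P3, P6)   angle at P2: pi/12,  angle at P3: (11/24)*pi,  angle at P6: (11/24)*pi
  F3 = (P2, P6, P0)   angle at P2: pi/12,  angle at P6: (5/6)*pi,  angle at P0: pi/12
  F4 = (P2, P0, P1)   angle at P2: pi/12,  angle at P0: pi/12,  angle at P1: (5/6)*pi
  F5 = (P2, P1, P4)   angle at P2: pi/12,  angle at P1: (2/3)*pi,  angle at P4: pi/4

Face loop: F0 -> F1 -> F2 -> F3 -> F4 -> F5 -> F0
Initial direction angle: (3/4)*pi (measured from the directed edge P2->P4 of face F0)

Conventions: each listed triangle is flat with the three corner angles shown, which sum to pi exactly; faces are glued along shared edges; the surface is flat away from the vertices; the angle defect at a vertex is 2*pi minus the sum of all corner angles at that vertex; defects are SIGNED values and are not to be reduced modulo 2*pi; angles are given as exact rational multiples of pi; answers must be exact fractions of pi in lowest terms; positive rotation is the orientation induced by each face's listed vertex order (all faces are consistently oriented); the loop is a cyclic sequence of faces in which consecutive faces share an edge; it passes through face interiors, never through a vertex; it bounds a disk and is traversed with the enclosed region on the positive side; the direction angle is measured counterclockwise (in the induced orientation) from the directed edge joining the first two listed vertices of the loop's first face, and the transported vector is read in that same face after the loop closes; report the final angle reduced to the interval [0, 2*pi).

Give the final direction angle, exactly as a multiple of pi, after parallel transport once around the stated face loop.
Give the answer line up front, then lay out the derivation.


Answer: final direction angle = (3/2)*pi

enclosed vertex P2: corner angles sum to (5/4)*pi, defect = 2*pi - (5/4)*pi = (3/4)*pi
by Gauss-Bonnet the loop rotates the vector by the enclosed defect sum (positive orientation, mod 2*pi)
final angle = (3/4)*pi + (3/4)*pi = (3/2)*pi (mod 2*pi)


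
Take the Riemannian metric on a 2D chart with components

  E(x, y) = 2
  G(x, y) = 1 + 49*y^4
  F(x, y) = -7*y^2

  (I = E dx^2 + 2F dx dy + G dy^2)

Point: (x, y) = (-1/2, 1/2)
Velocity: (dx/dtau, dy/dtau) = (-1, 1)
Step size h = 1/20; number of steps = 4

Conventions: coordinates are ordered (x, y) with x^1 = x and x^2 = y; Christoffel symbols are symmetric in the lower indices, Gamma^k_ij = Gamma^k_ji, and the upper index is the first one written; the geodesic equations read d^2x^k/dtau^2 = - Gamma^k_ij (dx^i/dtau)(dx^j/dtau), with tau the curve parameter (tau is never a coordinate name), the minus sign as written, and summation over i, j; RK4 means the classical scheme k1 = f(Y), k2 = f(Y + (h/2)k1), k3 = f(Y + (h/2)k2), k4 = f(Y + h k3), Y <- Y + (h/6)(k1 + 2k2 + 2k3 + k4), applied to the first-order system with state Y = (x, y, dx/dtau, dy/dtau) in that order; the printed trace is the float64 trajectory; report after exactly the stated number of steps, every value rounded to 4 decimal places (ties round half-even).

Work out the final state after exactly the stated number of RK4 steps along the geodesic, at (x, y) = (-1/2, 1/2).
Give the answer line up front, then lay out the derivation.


Answer: x = -0.6821, y = 0.6622, dx/dtau = -0.8532, dy/dtau = 0.6658

f(Y) = (dx/dtau, dy/dtau, -Gamma^x_ij Y'^i Y'^j, -Gamma^y_ij Y'^i Y'^j) with the Gammas evaluated at the stage position; h = 0.050000; intermediate values shown to 6 dp
step 0: x = -0.5000, y = 0.5000, dx/dtau = -1.0000, dy/dtau = 1.0000
step 1:
  k1: at (x, y) = (-0.500000, 0.500000), (dx/dtau, dy/dtau) = (-1.000000, 1.000000); Gamma_xxx = 0.000000, Gamma_xxy = 0.000000, Gamma_xyy = -1.382716, Gamma_yxx = 0.000000, Gamma_yxy = 0.000000, Gamma_yyy = 2.419753; k1 = (-1.000000, 1.000000, 1.382716, -2.419753)
  k2: at (x, y) = (-0.525000, 0.525000), (dx/dtau, dy/dtau) = (-0.965432, 0.939506); Gamma_xxx = 0.000000, Gamma_xxy = 0.000000, Gamma_xyy = -1.284406, Gamma_yxx = 0.000000, Gamma_yxy = 0.000000, Gamma_yyy = 2.478102; k2 = (-0.965432, 0.939506, 1.133709, -2.187350)
  k3: at (x, y) = (-0.524136, 0.523488), (dx/dtau, dy/dtau) = (-0.971657, 0.945316); Gamma_xxx = 0.000000, Gamma_xxy = 0.000000, Gamma_xyy = -1.290336, Gamma_yxx = 0.000000, Gamma_yxy = 0.000000, Gamma_yyy = 2.475220; k3 = (-0.971657, 0.945316, 1.153074, -2.211913)
  k4: at (x, y) = (-0.548583, 0.547266), (dx/dtau, dy/dtau) = (-0.942346, 0.889404); Gamma_xxx = 0.000000, Gamma_xxy = 0.000000, Gamma_xyy = -1.198022, Gamma_yxx = 0.000000, Gamma_yxy = 0.000000, Gamma_yyy = 2.511652; k4 = (-0.942346, 0.889404, 0.947684, -1.986818)
  Y <- Y + (h/6)(k1 + 2k2 + 2k3 + k4): x = -0.5485, y = 0.5472, dx/dtau = -0.9425, dy/dtau = 0.8900
step 2:
  k1: at (x, y) = (-0.548471, 0.547159), (dx/dtau, dy/dtau) = (-0.942467, 0.889958); Gamma_xxx = 0.000000, Gamma_xxy = 0.000000, Gamma_xyy = -1.198432, Gamma_yxx = 0.000000, Gamma_yxy = 0.000000, Gamma_yyy = 2.511529; k1 = (-0.942467, 0.889958, 0.949187, -1.989192)
  k2: at (x, y) = (-0.572033, 0.569408), (dx/dtau, dy/dtau) = (-0.918737, 0.840228); Gamma_xxx = 0.000000, Gamma_xxy = 0.000000, Gamma_xyy = -1.114772, Gamma_yxx = 0.000000, Gamma_yxy = 0.000000, Gamma_yyy = 2.530060; k2 = (-0.918737, 0.840228, 0.787010, -1.786178)
  k3: at (x, y) = (-0.571439, 0.568164), (dx/dtau, dy/dtau) = (-0.922792, 0.845303); Gamma_xxx = 0.000000, Gamma_xxy = 0.000000, Gamma_xyy = -1.119357, Gamma_yxx = 0.000000, Gamma_yxy = 0.000000, Gamma_yyy = 2.529384; k3 = (-0.922792, 0.845303, 0.799822, -1.807339)
  k4: at (x, y) = (-0.594611, 0.589424), (dx/dtau, dy/dtau) = (-0.902476, 0.799591); Gamma_xxx = 0.000000, Gamma_xxy = 0.000000, Gamma_xyy = -1.042655, Gamma_yxx = 0.000000, Gamma_yxy = 0.000000, Gamma_yyy = 2.535678; k4 = (-0.902476, 0.799591, 0.666616, -1.621173)
  Y <- Y + (h/6)(k1 + 2k2 + 2k3 + k4): x = -0.5945, y = 0.5893, dx/dtau = -0.9026, dy/dtau = 0.8000
step 3:
  k1: at (x, y) = (-0.594538, 0.589330), (dx/dtau, dy/dtau) = (-0.902555, 0.799979); Gamma_xxx = 0.000000, Gamma_xxy = 0.000000, Gamma_xyy = -1.042983, Gamma_yxx = 0.000000, Gamma_yxy = 0.000000, Gamma_yyy = 2.535673; k1 = (-0.902555, 0.799979, 0.667475, -1.622746)
  k2: at (x, y) = (-0.617102, 0.609330), (dx/dtau, dy/dtau) = (-0.885868, 0.759411); Gamma_xxx = 0.000000, Gamma_xxy = 0.000000, Gamma_xyy = -0.974404, Gamma_yxx = 0.000000, Gamma_yxy = 0.000000, Gamma_yyy = 2.532458; k2 = (-0.885868, 0.759411, 0.561943, -1.460480)
  k3: at (x, y) = (-0.616684, 0.608316), (dx/dtau, dy/dtau) = (-0.888506, 0.763467); Gamma_xxx = 0.000000, Gamma_xxy = 0.000000, Gamma_xyy = -0.977793, Gamma_yxx = 0.000000, Gamma_yxy = 0.000000, Gamma_yyy = 2.532812; k3 = (-0.888506, 0.763467, 0.569938, -1.476331)
  k4: at (x, y) = (-0.638963, 0.627504), (dx/dtau, dy/dtau) = (-0.874058, 0.726163); Gamma_xxx = 0.000000, Gamma_xxy = 0.000000, Gamma_xyy = -0.915363, Gamma_yxx = 0.000000, Gamma_yxy = 0.000000, Gamma_yyy = 2.523041; k4 = (-0.874058, 0.726163, 0.482682, -1.330430)
  Y <- Y + (h/6)(k1 + 2k2 + 2k3 + k4): x = -0.6389, y = 0.6274, dx/dtau = -0.8741, dy/dtau = 0.7264
step 4:
  k1: at (x, y) = (-0.638916, 0.627430), (dx/dtau, dy/dtau) = (-0.874105, 0.726423); Gamma_xxx = 0.000000, Gamma_xxy = 0.000000, Gamma_xyy = -0.915598, Gamma_yxx = 0.000000, Gamma_yxy = 0.000000, Gamma_yyy = 2.523091; k1 = (-0.874105, 0.726423, 0.483152, -1.331409)
  k2: at (x, y) = (-0.660768, 0.645590), (dx/dtau, dy/dtau) = (-0.862027, 0.693137); Gamma_xxx = 0.000000, Gamma_xxy = 0.000000, Gamma_xyy = -0.859817, Gamma_yxx = 0.000000, Gamma_yxy = 0.000000, Gamma_yyy = 2.508522; k2 = (-0.862027, 0.693137, 0.413090, -1.205192)
  k3: at (x, y) = (-0.660466, 0.644758), (dx/dtau, dy/dtau) = (-0.863778, 0.696293); Gamma_xxx = 0.000000, Gamma_xxy = 0.000000, Gamma_xyy = -0.862302, Gamma_yxx = 0.000000, Gamma_yxy = 0.000000, Gamma_yyy = 2.509290; k3 = (-0.863778, 0.696293, 0.418064, -1.216563)
  k4: at (x, y) = (-0.682105, 0.662244), (dx/dtau, dy/dtau) = (-0.853202, 0.665594); Gamma_xxx = 0.000000, Gamma_xxy = 0.000000, Gamma_xyy = -0.811522, Gamma_yxx = 0.000000, Gamma_yxy = 0.000000, Gamma_yyy = 2.491350; k4 = (-0.853202, 0.665594, 0.359517, -1.103708)
  Y <- Y + (h/6)(k1 + 2k2 + 2k3 + k4): x = -0.6821, y = 0.6622, dx/dtau = -0.8532, dy/dtau = 0.6658


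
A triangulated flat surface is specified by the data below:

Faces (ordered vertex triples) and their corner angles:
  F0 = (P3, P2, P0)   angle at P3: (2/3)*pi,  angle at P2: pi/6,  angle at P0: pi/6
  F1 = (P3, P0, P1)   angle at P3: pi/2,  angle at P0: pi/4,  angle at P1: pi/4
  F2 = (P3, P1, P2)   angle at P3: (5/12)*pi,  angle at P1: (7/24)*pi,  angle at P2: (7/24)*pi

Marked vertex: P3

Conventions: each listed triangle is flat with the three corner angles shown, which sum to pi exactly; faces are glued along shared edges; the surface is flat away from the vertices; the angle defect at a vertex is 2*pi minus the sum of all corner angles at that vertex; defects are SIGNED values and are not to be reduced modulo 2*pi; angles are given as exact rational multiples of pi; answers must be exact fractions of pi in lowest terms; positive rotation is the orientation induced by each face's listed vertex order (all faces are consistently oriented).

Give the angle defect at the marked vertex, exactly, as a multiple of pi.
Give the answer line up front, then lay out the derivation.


Answer: defect(P3) = (5/12)*pi

Sum of corner angles at P3: (19/12)*pi
defect = 2*pi - (19/12)*pi
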